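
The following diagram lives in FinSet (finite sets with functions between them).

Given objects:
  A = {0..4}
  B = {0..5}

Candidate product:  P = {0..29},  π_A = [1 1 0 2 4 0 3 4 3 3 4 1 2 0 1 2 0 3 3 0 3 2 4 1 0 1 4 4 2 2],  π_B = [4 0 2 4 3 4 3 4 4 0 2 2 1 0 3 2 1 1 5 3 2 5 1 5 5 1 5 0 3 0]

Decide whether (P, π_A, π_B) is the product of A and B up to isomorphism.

Answer: VALID PRODUCT

Derivation:
|A|·|B| = 5·6 = 30;  |P| = 30
Check the pairing map k ↦ (π_A(k), π_B(k)):
  0 : (1,4)
  1 : (1,0)
  2 : (0,2)
  3 : (2,4)
  4 : (4,3)
  5 : (0,4)
  6 : (3,3)
  7 : (4,4)
  8 : (3,4)
  9 : (3,0)
  10 : (4,2)
  11 : (1,2)
  12 : (2,1)
  13 : (0,0)
  14 : (1,3)
  15 : (2,2)
  16 : (0,1)
  17 : (3,1)
  18 : (3,5)
  19 : (0,3)
  20 : (3,2)
  21 : (2,5)
  22 : (4,1)
  23 : (1,5)
  24 : (0,5)
  25 : (1,1)
  26 : (4,5)
  27 : (4,0)
  28 : (2,3)
  29 : (2,0)
distinct pairs in image: 30 / 30 needed
  → bijection onto A×B; projections well-typed.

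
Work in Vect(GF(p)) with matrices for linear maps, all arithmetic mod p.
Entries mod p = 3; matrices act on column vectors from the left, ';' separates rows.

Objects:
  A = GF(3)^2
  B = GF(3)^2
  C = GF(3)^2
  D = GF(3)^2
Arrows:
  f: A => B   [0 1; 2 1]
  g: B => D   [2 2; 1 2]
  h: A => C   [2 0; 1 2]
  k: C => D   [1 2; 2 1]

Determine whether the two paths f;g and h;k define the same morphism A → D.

Answer: DOES NOT COMMUTE

Trace:
Path 1 = f;g:
  e0=⟨1,0⟩ f=>⟨0,2⟩ g=>⟨1,1⟩
  e1=⟨0,1⟩ f=>⟨1,1⟩ g=>⟨1,0⟩
  composite₁ = [1 1; 1 0]
Path 2 = h;k:
  e0=⟨1,0⟩ h=>⟨2,1⟩ k=>⟨1,2⟩
  e1=⟨0,1⟩ h=>⟨0,2⟩ k=>⟨1,2⟩
  composite₂ = [1 1; 2 2]
Equal? NO — does not commute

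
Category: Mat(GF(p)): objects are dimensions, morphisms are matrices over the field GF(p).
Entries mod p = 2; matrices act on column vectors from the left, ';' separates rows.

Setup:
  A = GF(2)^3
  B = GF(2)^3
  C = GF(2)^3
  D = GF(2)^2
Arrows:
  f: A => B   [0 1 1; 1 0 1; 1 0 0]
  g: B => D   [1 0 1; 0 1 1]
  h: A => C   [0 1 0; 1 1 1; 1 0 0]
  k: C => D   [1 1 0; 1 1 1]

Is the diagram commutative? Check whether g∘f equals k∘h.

Answer: DOES NOT COMMUTE

Trace:
1) trace f;g:
  e0=[1,0,0] f=>[0,1,1] g=>[1,0]
  e1=[0,1,0] f=>[1,0,0] g=>[1,0]
  e2=[0,0,1] f=>[1,1,0] g=>[1,1]
  ⟦path⟧₁ = [1 1 1; 0 0 1]
2) trace h;k:
  e0=[1,0,0] h=>[0,1,1] k=>[1,0]
  e1=[0,1,0] h=>[1,1,0] k=>[0,0]
  e2=[0,0,1] h=>[0,1,0] k=>[1,1]
  ⟦path⟧₂ = [1 0 1; 0 0 1]
Equal? distinct morphisms ✗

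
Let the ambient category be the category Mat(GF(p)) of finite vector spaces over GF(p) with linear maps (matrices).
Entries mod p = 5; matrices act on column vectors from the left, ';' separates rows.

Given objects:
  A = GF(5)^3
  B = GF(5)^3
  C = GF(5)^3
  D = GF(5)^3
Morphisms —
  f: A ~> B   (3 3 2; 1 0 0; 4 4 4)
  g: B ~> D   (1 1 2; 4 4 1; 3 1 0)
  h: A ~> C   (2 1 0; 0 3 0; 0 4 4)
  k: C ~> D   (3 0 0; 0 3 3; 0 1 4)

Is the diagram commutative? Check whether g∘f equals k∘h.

Path 1 = f;g:
  e0=[1,0,0] f~>[3,1,4] g~>[2,0,0]
  e1=[0,1,0] f~>[3,0,4] g~>[1,1,4]
  e2=[0,0,1] f~>[2,0,4] g~>[0,2,1]
  ⟦path⟧₁ = (2 1 0; 0 1 2; 0 4 1)
Path 2 = h;k:
  e0=[1,0,0] h~>[2,0,0] k~>[1,0,0]
  e1=[0,1,0] h~>[1,3,4] k~>[3,1,4]
  e2=[0,0,1] h~>[0,0,4] k~>[0,2,1]
  ⟦path⟧₂ = (1 3 0; 0 1 2; 0 4 1)
Equal? distinct morphisms ✗

Answer: DOES NOT COMMUTE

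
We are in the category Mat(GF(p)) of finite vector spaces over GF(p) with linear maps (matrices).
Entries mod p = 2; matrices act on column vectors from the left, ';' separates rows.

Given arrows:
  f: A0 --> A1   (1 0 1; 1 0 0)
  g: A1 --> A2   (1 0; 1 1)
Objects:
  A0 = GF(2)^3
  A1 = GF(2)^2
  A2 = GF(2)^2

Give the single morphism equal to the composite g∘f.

  e0=⟨1,0,0⟩ f-->⟨1,1⟩ g-->⟨1,0⟩
  e1=⟨0,1,0⟩ f-->⟨0,0⟩ g-->⟨0,0⟩
  e2=⟨0,0,1⟩ f-->⟨1,0⟩ g-->⟨1,1⟩
result: (1 0 1; 0 0 1)

Answer: (1 0 1; 0 0 1)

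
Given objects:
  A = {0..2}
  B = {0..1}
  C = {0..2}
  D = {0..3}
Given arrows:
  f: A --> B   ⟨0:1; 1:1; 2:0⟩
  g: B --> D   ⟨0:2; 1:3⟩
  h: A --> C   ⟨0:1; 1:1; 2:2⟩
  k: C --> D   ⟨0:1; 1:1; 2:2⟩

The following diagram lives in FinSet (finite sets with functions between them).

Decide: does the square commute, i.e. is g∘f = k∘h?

Answer: DOES NOT COMMUTE

Work:
Along f;g (path 1):
  0 f-->1 g-->3
  1 f-->1 g-->3
  2 f-->0 g-->2
  composite₁ = ⟨0:3; 1:3; 2:2⟩
Along h;k (path 2):
  0 h-->1 k-->1
  1 h-->1 k-->1
  2 h-->2 k-->2
  composite₂ = ⟨0:1; 1:1; 2:2⟩
Equal? distinct morphisms ✗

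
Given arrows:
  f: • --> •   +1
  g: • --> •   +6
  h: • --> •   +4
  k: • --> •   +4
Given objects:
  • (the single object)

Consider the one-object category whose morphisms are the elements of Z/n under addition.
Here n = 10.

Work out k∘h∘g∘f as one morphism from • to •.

  0 +1≡1 +6≡7 +4≡1 +4≡5  (mod 10)
result: +5

Answer: +5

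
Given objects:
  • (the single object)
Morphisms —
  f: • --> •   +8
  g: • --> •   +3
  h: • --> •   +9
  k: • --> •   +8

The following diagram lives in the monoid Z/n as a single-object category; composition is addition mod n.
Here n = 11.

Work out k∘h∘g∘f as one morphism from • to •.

  0 +8≡8 +3≡0 +9≡9 +8≡6  (mod 11)
⟦path⟧: +6

Answer: +6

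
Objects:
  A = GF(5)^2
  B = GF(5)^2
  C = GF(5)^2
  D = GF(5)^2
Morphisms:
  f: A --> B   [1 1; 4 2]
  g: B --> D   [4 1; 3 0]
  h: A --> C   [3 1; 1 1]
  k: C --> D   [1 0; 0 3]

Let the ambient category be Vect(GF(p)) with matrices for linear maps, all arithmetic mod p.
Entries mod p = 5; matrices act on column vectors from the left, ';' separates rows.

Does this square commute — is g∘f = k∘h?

Along f;g (path 1):
  e0=[1,0] f-->[1,4] g-->[3,3]
  e1=[0,1] f-->[1,2] g-->[1,3]
  result₁ = [3 1; 3 3]
Along h;k (path 2):
  e0=[1,0] h-->[3,1] k-->[3,3]
  e1=[0,1] h-->[1,1] k-->[1,3]
  result₂ = [3 1; 3 3]
Equal? YES — commutes

Answer: COMMUTES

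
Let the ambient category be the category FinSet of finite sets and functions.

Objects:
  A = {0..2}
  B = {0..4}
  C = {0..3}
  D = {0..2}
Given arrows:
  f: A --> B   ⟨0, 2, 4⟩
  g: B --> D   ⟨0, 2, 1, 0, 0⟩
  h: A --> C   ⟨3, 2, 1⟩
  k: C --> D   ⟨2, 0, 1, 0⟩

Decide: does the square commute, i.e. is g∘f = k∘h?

Answer: COMMUTES

Trace:
Along f;g (path 1):
  0 f-->0 g-->0
  1 f-->2 g-->1
  2 f-->4 g-->0
  composite₁ = ⟨0, 1, 0⟩
Along h;k (path 2):
  0 h-->3 k-->0
  1 h-->2 k-->1
  2 h-->1 k-->0
  composite₂ = ⟨0, 1, 0⟩
Equal? same morphism ✓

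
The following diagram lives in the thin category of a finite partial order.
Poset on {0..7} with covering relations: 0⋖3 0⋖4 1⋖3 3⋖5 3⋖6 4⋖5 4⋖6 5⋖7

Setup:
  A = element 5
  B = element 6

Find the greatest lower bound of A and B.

Common predecessors of 5,6: {0,1,3,4}
  maximal lower bounds 3 and 4 are incomparable: neither 3⊑4 nor 4⊑3
→ no greatest lower bound exists

Answer: NO MEET EXISTS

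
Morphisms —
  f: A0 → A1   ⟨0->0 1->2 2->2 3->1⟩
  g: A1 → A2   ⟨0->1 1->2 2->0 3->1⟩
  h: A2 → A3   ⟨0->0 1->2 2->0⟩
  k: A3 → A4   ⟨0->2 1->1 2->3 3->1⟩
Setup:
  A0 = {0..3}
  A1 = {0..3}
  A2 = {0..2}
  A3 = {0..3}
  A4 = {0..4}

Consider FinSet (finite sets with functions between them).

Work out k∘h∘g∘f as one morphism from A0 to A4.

  0 f→0 g→1 h→2 k→3
  1 f→2 g→0 h→0 k→2
  2 f→2 g→0 h→0 k→2
  3 f→1 g→2 h→0 k→2
result: ⟨0->3 1->2 2->2 3->2⟩

Answer: ⟨0->3 1->2 2->2 3->2⟩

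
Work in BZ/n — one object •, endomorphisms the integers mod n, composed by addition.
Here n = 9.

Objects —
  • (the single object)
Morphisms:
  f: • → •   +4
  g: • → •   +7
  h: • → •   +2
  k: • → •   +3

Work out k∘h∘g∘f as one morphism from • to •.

Answer: +7

Trace:
  0 +4≡4 +7≡2 +2≡4 +3≡7  (mod 9)
result: +7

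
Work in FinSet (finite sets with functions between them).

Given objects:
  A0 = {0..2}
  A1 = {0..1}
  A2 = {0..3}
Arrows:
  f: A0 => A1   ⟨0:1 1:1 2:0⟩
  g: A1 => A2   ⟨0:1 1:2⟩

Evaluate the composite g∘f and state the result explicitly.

  0 f=>1 g=>2
  1 f=>1 g=>2
  2 f=>0 g=>1
⟦path⟧: ⟨0:2 1:2 2:1⟩

Answer: ⟨0:2 1:2 2:1⟩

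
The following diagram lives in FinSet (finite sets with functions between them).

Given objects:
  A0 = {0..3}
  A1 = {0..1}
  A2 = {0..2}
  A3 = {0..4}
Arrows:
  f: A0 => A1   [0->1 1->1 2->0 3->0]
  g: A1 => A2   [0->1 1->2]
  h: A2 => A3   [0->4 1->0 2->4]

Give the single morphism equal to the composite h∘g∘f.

Answer: [0->4 1->4 2->0 3->0]

Derivation:
  0 f=>1 g=>2 h=>4
  1 f=>1 g=>2 h=>4
  2 f=>0 g=>1 h=>0
  3 f=>0 g=>1 h=>0
⟦path⟧: [0->4 1->4 2->0 3->0]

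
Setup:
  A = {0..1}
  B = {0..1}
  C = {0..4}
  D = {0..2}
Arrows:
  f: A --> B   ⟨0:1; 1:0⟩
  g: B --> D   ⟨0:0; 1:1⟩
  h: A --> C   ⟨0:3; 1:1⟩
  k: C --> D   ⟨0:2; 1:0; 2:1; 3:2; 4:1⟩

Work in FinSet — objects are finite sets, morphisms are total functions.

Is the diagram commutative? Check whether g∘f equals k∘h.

Along f;g (path 1):
  0 f-->1 g-->1
  1 f-->0 g-->0
  ⟦path⟧₁ = ⟨0:1; 1:0⟩
Along h;k (path 2):
  0 h-->3 k-->2
  1 h-->1 k-->0
  ⟦path⟧₂ = ⟨0:2; 1:0⟩
Equal? distinct morphisms ✗

Answer: DOES NOT COMMUTE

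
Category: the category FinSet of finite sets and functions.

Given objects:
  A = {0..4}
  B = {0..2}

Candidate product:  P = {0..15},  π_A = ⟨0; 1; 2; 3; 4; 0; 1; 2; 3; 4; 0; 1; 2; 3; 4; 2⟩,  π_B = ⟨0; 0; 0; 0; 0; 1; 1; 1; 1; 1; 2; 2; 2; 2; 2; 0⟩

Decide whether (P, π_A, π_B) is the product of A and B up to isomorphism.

|A|·|B| = 5·3 = 15;  |P| = 16
  → cardinalities differ; no bijection possible.

Answer: NOT A VALID PRODUCT — |P|=16 ≠ |A|·|B|=15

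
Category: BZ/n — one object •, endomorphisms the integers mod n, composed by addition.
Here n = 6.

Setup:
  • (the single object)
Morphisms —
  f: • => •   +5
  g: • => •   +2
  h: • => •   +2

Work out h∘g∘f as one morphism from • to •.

Answer: +3

Work:
  0 +5≡5 +2≡1 +2≡3  (mod 6)
result: +3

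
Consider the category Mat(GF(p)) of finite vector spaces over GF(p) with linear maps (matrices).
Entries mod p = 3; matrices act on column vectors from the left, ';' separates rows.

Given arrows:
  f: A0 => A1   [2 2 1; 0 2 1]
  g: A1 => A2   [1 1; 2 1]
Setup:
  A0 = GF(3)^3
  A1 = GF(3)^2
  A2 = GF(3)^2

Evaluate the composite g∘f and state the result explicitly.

  e0=⟨1,0,0⟩ f=>⟨2,0⟩ g=>⟨2,1⟩
  e1=⟨0,1,0⟩ f=>⟨2,2⟩ g=>⟨1,0⟩
  e2=⟨0,0,1⟩ f=>⟨1,1⟩ g=>⟨2,0⟩
⟦path⟧: [2 1 2; 1 0 0]

Answer: [2 1 2; 1 0 0]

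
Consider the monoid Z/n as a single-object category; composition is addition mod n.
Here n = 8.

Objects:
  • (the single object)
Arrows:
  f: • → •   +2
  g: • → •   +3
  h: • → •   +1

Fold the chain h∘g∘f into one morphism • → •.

Answer: +6

Derivation:
  0 +2≡2 +3≡5 +1≡6  (mod 8)
result: +6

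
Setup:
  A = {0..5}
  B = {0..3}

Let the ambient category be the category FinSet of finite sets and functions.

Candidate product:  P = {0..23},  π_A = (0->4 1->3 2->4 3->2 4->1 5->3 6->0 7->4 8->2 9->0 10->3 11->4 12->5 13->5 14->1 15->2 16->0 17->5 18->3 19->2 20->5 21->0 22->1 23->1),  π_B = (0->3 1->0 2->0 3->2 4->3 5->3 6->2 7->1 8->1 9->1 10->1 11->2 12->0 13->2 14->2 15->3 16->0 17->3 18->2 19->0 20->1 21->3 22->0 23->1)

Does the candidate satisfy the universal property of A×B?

Answer: VALID PRODUCT

Trace:
|A|·|B| = 6·4 = 24;  |P| = 24
Check the pairing map k ↦ (π_A(k), π_B(k)):
  0 -> (4,3)
  1 -> (3,0)
  2 -> (4,0)
  3 -> (2,2)
  4 -> (1,3)
  5 -> (3,3)
  6 -> (0,2)
  7 -> (4,1)
  8 -> (2,1)
  9 -> (0,1)
  10 -> (3,1)
  11 -> (4,2)
  12 -> (5,0)
  13 -> (5,2)
  14 -> (1,2)
  15 -> (2,3)
  16 -> (0,0)
  17 -> (5,3)
  18 -> (3,2)
  19 -> (2,0)
  20 -> (5,1)
  21 -> (0,3)
  22 -> (1,0)
  23 -> (1,1)
distinct pairs in image: 24 / 24 needed
  → bijection onto A×B; projections well-typed.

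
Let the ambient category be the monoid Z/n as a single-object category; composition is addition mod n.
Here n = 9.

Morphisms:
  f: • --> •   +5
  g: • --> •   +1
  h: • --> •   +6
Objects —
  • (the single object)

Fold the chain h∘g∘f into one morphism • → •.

Answer: +3

Derivation:
  0 +5≡5 +1≡6 +6≡3  (mod 9)
⟦path⟧: +3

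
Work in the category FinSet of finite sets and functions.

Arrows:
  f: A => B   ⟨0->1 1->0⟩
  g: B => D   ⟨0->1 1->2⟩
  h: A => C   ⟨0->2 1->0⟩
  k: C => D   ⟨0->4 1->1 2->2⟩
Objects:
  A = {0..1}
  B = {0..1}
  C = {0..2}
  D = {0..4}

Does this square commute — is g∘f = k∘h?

Answer: DOES NOT COMMUTE

Trace:
1) trace f;g:
  0 f=>1 g=>2
  1 f=>0 g=>1
  ⟦path⟧₁ = ⟨0->2 1->1⟩
2) trace h;k:
  0 h=>2 k=>2
  1 h=>0 k=>4
  ⟦path⟧₂ = ⟨0->2 1->4⟩
Equal? distinct morphisms ✗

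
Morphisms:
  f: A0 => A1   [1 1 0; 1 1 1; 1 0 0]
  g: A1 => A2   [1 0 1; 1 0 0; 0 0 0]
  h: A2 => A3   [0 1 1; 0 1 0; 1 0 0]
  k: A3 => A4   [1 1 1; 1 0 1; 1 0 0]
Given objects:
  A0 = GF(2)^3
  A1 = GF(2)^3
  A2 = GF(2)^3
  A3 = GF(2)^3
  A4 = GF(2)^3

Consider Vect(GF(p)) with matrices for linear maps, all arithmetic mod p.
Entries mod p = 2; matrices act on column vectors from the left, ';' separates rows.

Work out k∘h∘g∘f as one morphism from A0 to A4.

  e0=(1,0,0) f=>(1,1,1) g=>(0,1,0) h=>(1,1,0) k=>(0,1,1)
  e1=(0,1,0) f=>(1,1,0) g=>(1,1,0) h=>(1,1,1) k=>(1,0,1)
  e2=(0,0,1) f=>(0,1,0) g=>(0,0,0) h=>(0,0,0) k=>(0,0,0)
composite: [0 1 0; 1 0 0; 1 1 0]

Answer: [0 1 0; 1 0 0; 1 1 0]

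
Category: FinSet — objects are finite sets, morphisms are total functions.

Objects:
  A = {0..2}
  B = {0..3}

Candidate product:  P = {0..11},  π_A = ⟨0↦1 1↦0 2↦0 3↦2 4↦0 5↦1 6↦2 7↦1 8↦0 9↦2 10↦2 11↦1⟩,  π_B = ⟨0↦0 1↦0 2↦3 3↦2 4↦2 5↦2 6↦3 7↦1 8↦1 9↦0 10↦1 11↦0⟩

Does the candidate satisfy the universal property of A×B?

Answer: NOT A VALID PRODUCT — duplicate pair at indices 0,11

Trace:
|A|·|B| = 3·4 = 12;  |P| = 12
Check the pairing map k ↦ (π_A(k), π_B(k)):
  0 ↦ (1,0)
  1 ↦ (0,0)
  2 ↦ (0,3)
  3 ↦ (2,2)
  4 ↦ (0,2)
  5 ↦ (1,2)
  6 ↦ (2,3)
  7 ↦ (1,1)
  8 ↦ (0,1)
  9 ↦ (2,0)
  10 ↦ (2,1)
  11 ↦ (1,0)  ✗ repeats pair of k=0
distinct pairs in image: 11 / 12 needed
  → (1,0) hit at k=0 and k=11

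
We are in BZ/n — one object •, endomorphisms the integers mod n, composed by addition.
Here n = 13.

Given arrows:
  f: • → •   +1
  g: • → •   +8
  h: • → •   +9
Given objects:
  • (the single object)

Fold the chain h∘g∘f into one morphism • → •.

Answer: +5

Derivation:
  0 +1≡1 +8≡9 +9≡5  (mod 13)
result: +5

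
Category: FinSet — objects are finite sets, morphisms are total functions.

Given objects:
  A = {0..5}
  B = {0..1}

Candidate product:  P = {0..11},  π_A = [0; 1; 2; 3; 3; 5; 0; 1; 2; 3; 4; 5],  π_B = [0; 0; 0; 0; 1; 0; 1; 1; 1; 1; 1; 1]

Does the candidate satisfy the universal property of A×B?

Answer: NOT A VALID PRODUCT — duplicate pair at indices 9,4

Work:
|A|·|B| = 6·2 = 12;  |P| = 12
Check the pairing map k ↦ (π_A(k), π_B(k)):
  0 ↦ (0,0)
  1 ↦ (1,0)
  2 ↦ (2,0)
  3 ↦ (3,0)
  4 ↦ (3,1)
  5 ↦ (5,0)
  6 ↦ (0,1)
  7 ↦ (1,1)
  8 ↦ (2,1)
  9 ↦ (3,1)  ✗ repeats pair of k=4
  10 ↦ (4,1)
  11 ↦ (5,1)
distinct pairs in image: 11 / 12 needed
  → (3,1) hit at k=4 and k=9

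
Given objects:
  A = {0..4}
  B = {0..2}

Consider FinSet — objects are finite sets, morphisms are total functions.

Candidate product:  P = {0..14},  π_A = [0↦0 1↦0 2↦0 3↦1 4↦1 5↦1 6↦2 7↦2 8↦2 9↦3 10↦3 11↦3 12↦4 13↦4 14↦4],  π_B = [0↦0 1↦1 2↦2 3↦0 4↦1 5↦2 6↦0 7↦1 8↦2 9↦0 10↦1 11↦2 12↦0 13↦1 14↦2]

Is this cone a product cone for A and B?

|A|·|B| = 5·3 = 15;  |P| = 15
Check the pairing map k ↦ (π_A(k), π_B(k)):
  0 ↦ (0,0)
  1 ↦ (0,1)
  2 ↦ (0,2)
  3 ↦ (1,0)
  4 ↦ (1,1)
  5 ↦ (1,2)
  6 ↦ (2,0)
  7 ↦ (2,1)
  8 ↦ (2,2)
  9 ↦ (3,0)
  10 ↦ (3,1)
  11 ↦ (3,2)
  12 ↦ (4,0)
  13 ↦ (4,1)
  14 ↦ (4,2)
distinct pairs in image: 15 / 15 needed
  → bijection onto A×B; projections well-typed.

Answer: VALID PRODUCT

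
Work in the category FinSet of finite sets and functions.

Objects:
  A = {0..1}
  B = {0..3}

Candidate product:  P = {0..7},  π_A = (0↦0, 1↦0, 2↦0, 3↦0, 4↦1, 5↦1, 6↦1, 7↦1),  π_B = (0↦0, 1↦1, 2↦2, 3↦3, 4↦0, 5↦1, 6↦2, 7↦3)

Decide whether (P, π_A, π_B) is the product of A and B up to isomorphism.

Answer: VALID PRODUCT

Work:
|A|·|B| = 2·4 = 8;  |P| = 8
Check the pairing map k ↦ (π_A(k), π_B(k)):
  0 ↦ (0,0)
  1 ↦ (0,1)
  2 ↦ (0,2)
  3 ↦ (0,3)
  4 ↦ (1,0)
  5 ↦ (1,1)
  6 ↦ (1,2)
  7 ↦ (1,3)
distinct pairs in image: 8 / 8 needed
  → bijection onto A×B; projections well-typed.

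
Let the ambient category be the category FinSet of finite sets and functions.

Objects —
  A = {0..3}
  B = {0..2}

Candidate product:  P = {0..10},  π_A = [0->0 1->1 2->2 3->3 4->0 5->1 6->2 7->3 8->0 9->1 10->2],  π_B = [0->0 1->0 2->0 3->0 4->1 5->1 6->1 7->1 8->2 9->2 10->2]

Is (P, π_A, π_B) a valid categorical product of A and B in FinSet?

|A|·|B| = 4·3 = 12;  |P| = 11
  → cardinalities differ; no bijection possible.

Answer: NOT A VALID PRODUCT — |P|=11 ≠ |A|·|B|=12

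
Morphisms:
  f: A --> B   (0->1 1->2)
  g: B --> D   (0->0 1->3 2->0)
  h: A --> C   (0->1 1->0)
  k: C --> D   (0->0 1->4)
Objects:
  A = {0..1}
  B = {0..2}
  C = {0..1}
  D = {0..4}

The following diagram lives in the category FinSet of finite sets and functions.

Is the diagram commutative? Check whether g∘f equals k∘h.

Answer: DOES NOT COMMUTE

Derivation:
1) trace f;g:
  0 f-->1 g-->3
  1 f-->2 g-->0
  result₁ = (0->3 1->0)
2) trace h;k:
  0 h-->1 k-->4
  1 h-->0 k-->0
  result₂ = (0->4 1->0)
Equal? distinct morphisms ✗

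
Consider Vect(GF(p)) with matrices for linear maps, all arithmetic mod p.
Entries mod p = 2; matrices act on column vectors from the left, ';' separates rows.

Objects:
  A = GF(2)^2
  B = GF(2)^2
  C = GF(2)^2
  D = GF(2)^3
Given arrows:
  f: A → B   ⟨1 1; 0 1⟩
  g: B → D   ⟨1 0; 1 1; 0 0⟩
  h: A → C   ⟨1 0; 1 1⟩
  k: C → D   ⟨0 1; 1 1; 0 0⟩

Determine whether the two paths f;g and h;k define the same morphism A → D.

Path 1 = f;g:
  e0=⟨1,0⟩ f→⟨1,0⟩ g→⟨1,1,0⟩
  e1=⟨0,1⟩ f→⟨1,1⟩ g→⟨1,0,0⟩
  ⟦path⟧₁ = ⟨1 1; 1 0; 0 0⟩
Path 2 = h;k:
  e0=⟨1,0⟩ h→⟨1,1⟩ k→⟨1,0,0⟩
  e1=⟨0,1⟩ h→⟨0,1⟩ k→⟨1,1,0⟩
  ⟦path⟧₂ = ⟨1 1; 0 1; 0 0⟩
Equal? differ; not commutative

Answer: DOES NOT COMMUTE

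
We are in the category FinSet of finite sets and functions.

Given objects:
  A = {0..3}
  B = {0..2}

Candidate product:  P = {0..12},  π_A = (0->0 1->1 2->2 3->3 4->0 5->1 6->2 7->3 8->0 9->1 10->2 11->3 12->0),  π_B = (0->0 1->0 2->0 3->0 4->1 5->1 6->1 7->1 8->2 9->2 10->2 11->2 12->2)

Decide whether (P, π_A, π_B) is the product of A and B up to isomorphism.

|A|·|B| = 4·3 = 12;  |P| = 13
  → cardinalities differ; no bijection possible.

Answer: NOT A VALID PRODUCT — |P|=13 ≠ |A|·|B|=12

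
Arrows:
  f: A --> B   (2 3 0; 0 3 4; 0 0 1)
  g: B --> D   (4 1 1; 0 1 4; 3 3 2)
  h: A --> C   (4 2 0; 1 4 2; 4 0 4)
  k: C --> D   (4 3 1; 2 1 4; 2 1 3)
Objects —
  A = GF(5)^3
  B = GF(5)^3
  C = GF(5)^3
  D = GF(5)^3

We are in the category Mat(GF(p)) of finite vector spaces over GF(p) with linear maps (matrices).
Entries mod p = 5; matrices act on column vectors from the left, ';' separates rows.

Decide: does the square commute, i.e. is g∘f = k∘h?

Answer: COMMUTES

Trace:
1) trace f;g:
  e0=[1,0,0] f-->[2,0,0] g-->[3,0,1]
  e1=[0,1,0] f-->[3,3,0] g-->[0,3,3]
  e2=[0,0,1] f-->[0,4,1] g-->[0,3,4]
  result₁ = (3 0 0; 0 3 3; 1 3 4)
2) trace h;k:
  e0=[1,0,0] h-->[4,1,4] k-->[3,0,1]
  e1=[0,1,0] h-->[2,4,0] k-->[0,3,3]
  e2=[0,0,1] h-->[0,2,4] k-->[0,3,4]
  result₂ = (3 0 0; 0 3 3; 1 3 4)
Equal? equal; square commutes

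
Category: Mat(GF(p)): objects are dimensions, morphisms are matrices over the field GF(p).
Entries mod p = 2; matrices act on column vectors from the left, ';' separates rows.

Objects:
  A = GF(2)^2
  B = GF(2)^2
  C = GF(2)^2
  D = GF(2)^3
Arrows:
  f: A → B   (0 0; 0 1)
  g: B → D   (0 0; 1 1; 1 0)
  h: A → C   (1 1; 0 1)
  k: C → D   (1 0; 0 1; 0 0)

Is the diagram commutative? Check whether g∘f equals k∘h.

Path 1 = f;g:
  e0=(1,0) f→(0,0) g→(0,0,0)
  e1=(0,1) f→(0,1) g→(0,1,0)
  ⟦path⟧₁ = (0 0; 0 1; 0 0)
Path 2 = h;k:
  e0=(1,0) h→(1,0) k→(1,0,0)
  e1=(0,1) h→(1,1) k→(1,1,0)
  ⟦path⟧₂ = (1 1; 0 1; 0 0)
Equal? differ; not commutative

Answer: DOES NOT COMMUTE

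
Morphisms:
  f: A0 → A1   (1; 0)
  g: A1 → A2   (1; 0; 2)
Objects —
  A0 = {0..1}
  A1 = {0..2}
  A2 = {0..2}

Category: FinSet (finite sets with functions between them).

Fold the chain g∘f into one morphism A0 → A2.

Answer: (0; 1)

Derivation:
  0 f→1 g→0
  1 f→0 g→1
composite: (0; 1)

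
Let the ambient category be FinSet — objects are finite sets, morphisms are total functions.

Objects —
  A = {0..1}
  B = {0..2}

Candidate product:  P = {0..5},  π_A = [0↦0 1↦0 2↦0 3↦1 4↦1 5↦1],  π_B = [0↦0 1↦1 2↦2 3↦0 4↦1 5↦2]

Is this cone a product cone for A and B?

Answer: VALID PRODUCT

Trace:
|A|·|B| = 2·3 = 6;  |P| = 6
Check the pairing map k ↦ (π_A(k), π_B(k)):
  0 ↦ (0,0)
  1 ↦ (0,1)
  2 ↦ (0,2)
  3 ↦ (1,0)
  4 ↦ (1,1)
  5 ↦ (1,2)
distinct pairs in image: 6 / 6 needed
  → bijection onto A×B; projections well-typed.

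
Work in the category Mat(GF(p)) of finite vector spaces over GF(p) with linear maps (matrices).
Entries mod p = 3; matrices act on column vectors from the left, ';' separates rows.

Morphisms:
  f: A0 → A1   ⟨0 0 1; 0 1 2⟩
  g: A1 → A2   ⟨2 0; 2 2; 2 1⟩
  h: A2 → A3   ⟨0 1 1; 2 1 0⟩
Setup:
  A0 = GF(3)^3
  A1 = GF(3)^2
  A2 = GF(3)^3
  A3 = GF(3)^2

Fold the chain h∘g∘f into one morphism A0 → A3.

Answer: ⟨0 0 1; 0 2 1⟩

Derivation:
  e0=(1,0,0) f→(0,0) g→(0,0,0) h→(0,0)
  e1=(0,1,0) f→(0,1) g→(0,2,1) h→(0,2)
  e2=(0,0,1) f→(1,2) g→(2,0,1) h→(1,1)
result: ⟨0 0 1; 0 2 1⟩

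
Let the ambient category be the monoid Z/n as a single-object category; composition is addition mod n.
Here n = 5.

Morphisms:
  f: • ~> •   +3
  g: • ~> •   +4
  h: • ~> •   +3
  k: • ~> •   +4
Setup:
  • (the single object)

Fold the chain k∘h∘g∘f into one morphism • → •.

Answer: +4

Work:
  0 +3≡3 +4≡2 +3≡0 +4≡4  (mod 5)
composite: +4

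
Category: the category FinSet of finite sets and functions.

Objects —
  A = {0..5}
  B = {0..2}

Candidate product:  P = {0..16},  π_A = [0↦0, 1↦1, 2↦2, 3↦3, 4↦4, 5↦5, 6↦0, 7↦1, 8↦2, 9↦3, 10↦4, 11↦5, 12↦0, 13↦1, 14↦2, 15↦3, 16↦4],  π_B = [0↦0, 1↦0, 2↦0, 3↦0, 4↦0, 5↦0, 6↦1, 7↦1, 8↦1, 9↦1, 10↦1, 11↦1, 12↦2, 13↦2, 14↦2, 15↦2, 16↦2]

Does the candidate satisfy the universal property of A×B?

Answer: NOT A VALID PRODUCT — |P|=17 ≠ |A|·|B|=18

Work:
|A|·|B| = 6·3 = 18;  |P| = 17
  → cardinalities differ; no bijection possible.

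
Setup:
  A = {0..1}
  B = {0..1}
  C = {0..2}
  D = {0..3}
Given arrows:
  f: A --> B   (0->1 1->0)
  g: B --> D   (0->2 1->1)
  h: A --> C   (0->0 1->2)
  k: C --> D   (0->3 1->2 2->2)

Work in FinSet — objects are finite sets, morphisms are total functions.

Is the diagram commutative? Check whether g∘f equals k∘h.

Along f;g (path 1):
  0 f-->1 g-->1
  1 f-->0 g-->2
  composite₁ = (0->1 1->2)
Along h;k (path 2):
  0 h-->0 k-->3
  1 h-->2 k-->2
  composite₂ = (0->3 1->2)
Equal? differ; not commutative

Answer: DOES NOT COMMUTE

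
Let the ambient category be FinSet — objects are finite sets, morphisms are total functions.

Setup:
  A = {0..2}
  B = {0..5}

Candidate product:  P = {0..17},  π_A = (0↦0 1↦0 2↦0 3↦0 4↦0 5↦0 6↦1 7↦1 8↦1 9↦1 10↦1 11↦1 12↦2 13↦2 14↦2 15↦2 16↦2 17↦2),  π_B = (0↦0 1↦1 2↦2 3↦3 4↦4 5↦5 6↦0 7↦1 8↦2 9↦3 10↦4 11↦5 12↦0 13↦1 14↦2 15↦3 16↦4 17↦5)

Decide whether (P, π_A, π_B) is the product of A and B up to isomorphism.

Answer: VALID PRODUCT

Trace:
|A|·|B| = 3·6 = 18;  |P| = 18
Check the pairing map k ↦ (π_A(k), π_B(k)):
  0 ↦ (0,0)
  1 ↦ (0,1)
  2 ↦ (0,2)
  3 ↦ (0,3)
  4 ↦ (0,4)
  5 ↦ (0,5)
  6 ↦ (1,0)
  7 ↦ (1,1)
  8 ↦ (1,2)
  9 ↦ (1,3)
  10 ↦ (1,4)
  11 ↦ (1,5)
  12 ↦ (2,0)
  13 ↦ (2,1)
  14 ↦ (2,2)
  15 ↦ (2,3)
  16 ↦ (2,4)
  17 ↦ (2,5)
distinct pairs in image: 18 / 18 needed
  → bijection onto A×B; projections well-typed.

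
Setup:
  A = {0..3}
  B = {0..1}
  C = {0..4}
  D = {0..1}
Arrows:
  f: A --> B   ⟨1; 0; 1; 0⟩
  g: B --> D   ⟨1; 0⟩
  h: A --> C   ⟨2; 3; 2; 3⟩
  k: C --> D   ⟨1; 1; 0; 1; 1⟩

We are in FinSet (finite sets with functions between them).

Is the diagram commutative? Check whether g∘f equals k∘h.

Answer: COMMUTES

Trace:
Path 1 = f;g:
  0 f-->1 g-->0
  1 f-->0 g-->1
  2 f-->1 g-->0
  3 f-->0 g-->1
  ⟦path⟧₁ = ⟨0; 1; 0; 1⟩
Path 2 = h;k:
  0 h-->2 k-->0
  1 h-->3 k-->1
  2 h-->2 k-->0
  3 h-->3 k-->1
  ⟦path⟧₂ = ⟨0; 1; 0; 1⟩
Equal? YES — commutes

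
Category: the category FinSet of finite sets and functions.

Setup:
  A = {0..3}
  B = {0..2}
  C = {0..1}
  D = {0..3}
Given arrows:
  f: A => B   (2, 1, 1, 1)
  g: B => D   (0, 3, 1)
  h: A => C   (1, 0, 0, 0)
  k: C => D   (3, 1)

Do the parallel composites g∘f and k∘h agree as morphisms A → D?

Path 1 = f;g:
  0 f=>2 g=>1
  1 f=>1 g=>3
  2 f=>1 g=>3
  3 f=>1 g=>3
  result₁ = (1, 3, 3, 3)
Path 2 = h;k:
  0 h=>1 k=>1
  1 h=>0 k=>3
  2 h=>0 k=>3
  3 h=>0 k=>3
  result₂ = (1, 3, 3, 3)
Equal? YES — commutes

Answer: COMMUTES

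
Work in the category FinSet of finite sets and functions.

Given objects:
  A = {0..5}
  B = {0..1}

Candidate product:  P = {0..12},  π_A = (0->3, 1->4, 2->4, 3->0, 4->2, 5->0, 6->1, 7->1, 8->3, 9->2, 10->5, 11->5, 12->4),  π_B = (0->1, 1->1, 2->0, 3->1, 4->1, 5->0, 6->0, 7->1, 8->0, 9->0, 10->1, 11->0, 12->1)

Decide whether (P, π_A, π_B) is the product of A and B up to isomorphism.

|A|·|B| = 6·2 = 12;  |P| = 13
  → cardinalities differ; no bijection possible.

Answer: NOT A VALID PRODUCT — |P|=13 ≠ |A|·|B|=12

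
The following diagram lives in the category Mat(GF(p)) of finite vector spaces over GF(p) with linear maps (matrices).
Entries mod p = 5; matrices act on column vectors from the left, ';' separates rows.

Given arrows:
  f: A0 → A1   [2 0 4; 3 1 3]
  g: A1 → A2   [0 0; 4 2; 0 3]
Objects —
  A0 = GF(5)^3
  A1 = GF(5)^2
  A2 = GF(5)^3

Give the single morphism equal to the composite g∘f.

  e0=⟨1,0,0⟩ f→⟨2,3⟩ g→⟨0,4,4⟩
  e1=⟨0,1,0⟩ f→⟨0,1⟩ g→⟨0,2,3⟩
  e2=⟨0,0,1⟩ f→⟨4,3⟩ g→⟨0,2,4⟩
⟦path⟧: [0 0 0; 4 2 2; 4 3 4]

Answer: [0 0 0; 4 2 2; 4 3 4]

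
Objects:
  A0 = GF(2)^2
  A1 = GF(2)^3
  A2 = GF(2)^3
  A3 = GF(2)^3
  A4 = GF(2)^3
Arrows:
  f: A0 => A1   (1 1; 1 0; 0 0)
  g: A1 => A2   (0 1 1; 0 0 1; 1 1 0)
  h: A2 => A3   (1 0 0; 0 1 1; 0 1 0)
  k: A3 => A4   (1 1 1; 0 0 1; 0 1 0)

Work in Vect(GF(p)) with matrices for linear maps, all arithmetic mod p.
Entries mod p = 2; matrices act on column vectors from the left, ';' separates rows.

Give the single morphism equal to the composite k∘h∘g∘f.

  e0=[1,0] f=>[1,1,0] g=>[1,0,0] h=>[1,0,0] k=>[1,0,0]
  e1=[0,1] f=>[1,0,0] g=>[0,0,1] h=>[0,1,0] k=>[1,0,1]
result: (1 1; 0 0; 0 1)

Answer: (1 1; 0 0; 0 1)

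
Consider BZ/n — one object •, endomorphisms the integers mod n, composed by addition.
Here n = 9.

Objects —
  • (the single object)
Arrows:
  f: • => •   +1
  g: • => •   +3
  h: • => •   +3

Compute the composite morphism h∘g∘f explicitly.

  0 +1≡1 +3≡4 +3≡7  (mod 9)
⟦path⟧: +7

Answer: +7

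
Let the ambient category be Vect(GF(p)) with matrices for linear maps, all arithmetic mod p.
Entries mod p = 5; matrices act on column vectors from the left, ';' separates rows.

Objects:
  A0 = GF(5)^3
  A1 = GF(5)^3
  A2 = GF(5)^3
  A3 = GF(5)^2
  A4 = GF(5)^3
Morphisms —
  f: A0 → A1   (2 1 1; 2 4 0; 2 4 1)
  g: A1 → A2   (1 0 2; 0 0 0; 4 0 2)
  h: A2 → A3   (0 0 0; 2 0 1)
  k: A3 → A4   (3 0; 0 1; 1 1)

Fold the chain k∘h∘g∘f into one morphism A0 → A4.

  e0=⟨1,0,0⟩ f→⟨2,2,2⟩ g→⟨1,0,2⟩ h→⟨0,4⟩ k→⟨0,4,4⟩
  e1=⟨0,1,0⟩ f→⟨1,4,4⟩ g→⟨4,0,2⟩ h→⟨0,0⟩ k→⟨0,0,0⟩
  e2=⟨0,0,1⟩ f→⟨1,0,1⟩ g→⟨3,0,1⟩ h→⟨0,2⟩ k→⟨0,2,2⟩
composite: (0 0 0; 4 0 2; 4 0 2)

Answer: (0 0 0; 4 0 2; 4 0 2)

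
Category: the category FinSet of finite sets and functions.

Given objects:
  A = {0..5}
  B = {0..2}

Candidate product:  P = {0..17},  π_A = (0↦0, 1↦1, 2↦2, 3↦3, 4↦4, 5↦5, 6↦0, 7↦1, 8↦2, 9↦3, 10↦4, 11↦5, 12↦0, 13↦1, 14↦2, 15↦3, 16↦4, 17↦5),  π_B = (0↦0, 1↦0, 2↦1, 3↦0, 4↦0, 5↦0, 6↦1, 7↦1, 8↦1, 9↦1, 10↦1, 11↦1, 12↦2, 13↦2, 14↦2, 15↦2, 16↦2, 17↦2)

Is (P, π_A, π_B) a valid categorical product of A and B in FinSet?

|A|·|B| = 6·3 = 18;  |P| = 18
Check the pairing map k ↦ (π_A(k), π_B(k)):
  0 ↦ (0,0)
  1 ↦ (1,0)
  2 ↦ (2,1)
  3 ↦ (3,0)
  4 ↦ (4,0)
  5 ↦ (5,0)
  6 ↦ (0,1)
  7 ↦ (1,1)
  8 ↦ (2,1)  ✗ repeats pair of k=2
  9 ↦ (3,1)
  10 ↦ (4,1)
  11 ↦ (5,1)
  12 ↦ (0,2)
  13 ↦ (1,2)
  14 ↦ (2,2)
  15 ↦ (3,2)
  16 ↦ (4,2)
  17 ↦ (5,2)
distinct pairs in image: 17 / 18 needed
  → (2,1) hit at k=2 and k=8

Answer: NOT A VALID PRODUCT — duplicate pair at indices 8,2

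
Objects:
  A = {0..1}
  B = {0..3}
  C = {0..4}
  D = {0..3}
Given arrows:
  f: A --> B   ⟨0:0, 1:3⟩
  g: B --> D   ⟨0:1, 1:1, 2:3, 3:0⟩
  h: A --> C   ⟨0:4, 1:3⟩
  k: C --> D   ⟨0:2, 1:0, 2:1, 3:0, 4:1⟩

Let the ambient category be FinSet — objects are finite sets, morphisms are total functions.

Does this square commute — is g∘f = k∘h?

Path 1 = f;g:
  0 f-->0 g-->1
  1 f-->3 g-->0
  result₁ = ⟨0:1, 1:0⟩
Path 2 = h;k:
  0 h-->4 k-->1
  1 h-->3 k-->0
  result₂ = ⟨0:1, 1:0⟩
Equal? same morphism ✓

Answer: COMMUTES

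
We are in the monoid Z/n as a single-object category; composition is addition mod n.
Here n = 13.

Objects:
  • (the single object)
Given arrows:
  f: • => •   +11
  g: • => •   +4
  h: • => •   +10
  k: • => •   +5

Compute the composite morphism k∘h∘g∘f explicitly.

  0 +11≡11 +4≡2 +10≡12 +5≡4  (mod 13)
⟦path⟧: +4

Answer: +4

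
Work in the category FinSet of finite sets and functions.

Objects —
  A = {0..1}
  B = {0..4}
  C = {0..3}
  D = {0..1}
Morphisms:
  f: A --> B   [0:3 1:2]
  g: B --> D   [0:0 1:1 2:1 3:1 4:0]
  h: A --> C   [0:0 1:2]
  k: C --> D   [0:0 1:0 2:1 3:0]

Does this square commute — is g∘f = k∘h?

Answer: DOES NOT COMMUTE

Derivation:
1) trace f;g:
  0 f-->3 g-->1
  1 f-->2 g-->1
  composite₁ = [0:1 1:1]
2) trace h;k:
  0 h-->0 k-->0
  1 h-->2 k-->1
  composite₂ = [0:0 1:1]
Equal? differ; not commutative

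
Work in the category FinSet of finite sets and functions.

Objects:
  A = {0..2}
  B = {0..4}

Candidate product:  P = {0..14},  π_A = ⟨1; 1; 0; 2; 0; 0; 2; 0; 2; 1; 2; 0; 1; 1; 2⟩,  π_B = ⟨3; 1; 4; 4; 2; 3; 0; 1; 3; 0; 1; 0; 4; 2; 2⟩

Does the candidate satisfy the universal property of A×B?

|A|·|B| = 3·5 = 15;  |P| = 15
Check the pairing map k ↦ (π_A(k), π_B(k)):
  0 ↦ (1,3)
  1 ↦ (1,1)
  2 ↦ (0,4)
  3 ↦ (2,4)
  4 ↦ (0,2)
  5 ↦ (0,3)
  6 ↦ (2,0)
  7 ↦ (0,1)
  8 ↦ (2,3)
  9 ↦ (1,0)
  10 ↦ (2,1)
  11 ↦ (0,0)
  12 ↦ (1,4)
  13 ↦ (1,2)
  14 ↦ (2,2)
distinct pairs in image: 15 / 15 needed
  → bijection onto A×B; projections well-typed.

Answer: VALID PRODUCT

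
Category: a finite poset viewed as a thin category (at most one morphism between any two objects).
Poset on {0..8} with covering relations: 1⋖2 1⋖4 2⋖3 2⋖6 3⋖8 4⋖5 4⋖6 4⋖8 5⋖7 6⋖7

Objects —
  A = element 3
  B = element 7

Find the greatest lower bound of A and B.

Answer: A∧B = 2

Work:
Common predecessors of 3,7: {1,2}
  1 ≤ 2
  2 ≤ 2
glb = 2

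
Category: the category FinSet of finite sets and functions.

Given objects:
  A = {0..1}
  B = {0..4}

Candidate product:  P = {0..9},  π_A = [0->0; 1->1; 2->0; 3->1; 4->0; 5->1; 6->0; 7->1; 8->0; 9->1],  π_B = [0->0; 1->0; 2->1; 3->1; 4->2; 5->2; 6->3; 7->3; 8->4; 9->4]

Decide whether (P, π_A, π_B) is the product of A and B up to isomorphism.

Answer: VALID PRODUCT

Work:
|A|·|B| = 2·5 = 10;  |P| = 10
Check the pairing map k ↦ (π_A(k), π_B(k)):
  0 -> (0,0)
  1 -> (1,0)
  2 -> (0,1)
  3 -> (1,1)
  4 -> (0,2)
  5 -> (1,2)
  6 -> (0,3)
  7 -> (1,3)
  8 -> (0,4)
  9 -> (1,4)
distinct pairs in image: 10 / 10 needed
  → bijection onto A×B; projections well-typed.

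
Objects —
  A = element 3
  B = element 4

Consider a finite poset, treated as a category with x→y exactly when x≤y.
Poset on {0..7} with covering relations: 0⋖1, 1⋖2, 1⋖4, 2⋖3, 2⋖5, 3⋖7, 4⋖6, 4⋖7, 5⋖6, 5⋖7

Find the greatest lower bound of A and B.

{x : x⊑A ∧ x⊑B} = {0,1}  (A=3, B=4)
  0 ⊑ 1
  1 ⊑ 1
glb = 1

Answer: A∧B = 1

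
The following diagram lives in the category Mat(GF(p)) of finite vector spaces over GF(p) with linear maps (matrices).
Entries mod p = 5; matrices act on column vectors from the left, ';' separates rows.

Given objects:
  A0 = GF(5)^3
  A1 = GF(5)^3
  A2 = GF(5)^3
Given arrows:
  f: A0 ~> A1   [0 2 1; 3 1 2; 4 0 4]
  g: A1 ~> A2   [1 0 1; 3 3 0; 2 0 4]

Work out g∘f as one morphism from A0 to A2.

Answer: [4 2 0; 4 4 4; 1 4 3]

Derivation:
  e0=⟨1,0,0⟩ f~>⟨0,3,4⟩ g~>⟨4,4,1⟩
  e1=⟨0,1,0⟩ f~>⟨2,1,0⟩ g~>⟨2,4,4⟩
  e2=⟨0,0,1⟩ f~>⟨1,2,4⟩ g~>⟨0,4,3⟩
⟦path⟧: [4 2 0; 4 4 4; 1 4 3]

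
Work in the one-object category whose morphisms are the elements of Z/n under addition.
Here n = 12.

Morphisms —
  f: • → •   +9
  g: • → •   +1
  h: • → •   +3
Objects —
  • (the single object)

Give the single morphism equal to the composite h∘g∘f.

Answer: +1

Trace:
  0 +9≡9 +1≡10 +3≡1  (mod 12)
result: +1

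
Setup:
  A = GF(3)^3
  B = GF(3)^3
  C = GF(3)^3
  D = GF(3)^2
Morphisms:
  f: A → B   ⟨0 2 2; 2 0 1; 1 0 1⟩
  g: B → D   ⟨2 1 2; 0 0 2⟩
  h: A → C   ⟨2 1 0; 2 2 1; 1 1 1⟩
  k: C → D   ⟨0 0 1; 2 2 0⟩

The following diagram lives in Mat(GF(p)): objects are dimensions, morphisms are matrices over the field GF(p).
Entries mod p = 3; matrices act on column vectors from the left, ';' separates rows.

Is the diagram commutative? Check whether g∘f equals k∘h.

Along f;g (path 1):
  e0=(1,0,0) f→(0,2,1) g→(1,2)
  e1=(0,1,0) f→(2,0,0) g→(1,0)
  e2=(0,0,1) f→(2,1,1) g→(1,2)
  result₁ = ⟨1 1 1; 2 0 2⟩
Along h;k (path 2):
  e0=(1,0,0) h→(2,2,1) k→(1,2)
  e1=(0,1,0) h→(1,2,1) k→(1,0)
  e2=(0,0,1) h→(0,1,1) k→(1,2)
  result₂ = ⟨1 1 1; 2 0 2⟩
Equal? same morphism ✓

Answer: COMMUTES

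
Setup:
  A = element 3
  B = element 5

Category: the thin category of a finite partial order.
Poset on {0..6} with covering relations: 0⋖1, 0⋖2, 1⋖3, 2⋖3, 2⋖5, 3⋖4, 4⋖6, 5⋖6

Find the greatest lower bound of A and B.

Answer: A∧B = 2

Derivation:
Lower bounds of A=3 and B=5: {0,2}
  0 ≤ 2
  2 ≤ 2
glb = 2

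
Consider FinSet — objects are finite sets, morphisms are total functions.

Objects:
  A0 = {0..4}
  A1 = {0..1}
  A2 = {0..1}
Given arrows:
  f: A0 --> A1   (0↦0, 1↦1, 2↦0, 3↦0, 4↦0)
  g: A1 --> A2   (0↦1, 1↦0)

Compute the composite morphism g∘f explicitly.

  0 f-->0 g-->1
  1 f-->1 g-->0
  2 f-->0 g-->1
  3 f-->0 g-->1
  4 f-->0 g-->1
result: (0↦1, 1↦0, 2↦1, 3↦1, 4↦1)

Answer: (0↦1, 1↦0, 2↦1, 3↦1, 4↦1)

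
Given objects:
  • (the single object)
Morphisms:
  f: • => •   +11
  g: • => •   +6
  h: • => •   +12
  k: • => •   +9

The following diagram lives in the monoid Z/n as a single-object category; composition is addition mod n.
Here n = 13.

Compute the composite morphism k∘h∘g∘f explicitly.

  0 +11≡11 +6≡4 +12≡3 +9≡12  (mod 13)
⟦path⟧: +12

Answer: +12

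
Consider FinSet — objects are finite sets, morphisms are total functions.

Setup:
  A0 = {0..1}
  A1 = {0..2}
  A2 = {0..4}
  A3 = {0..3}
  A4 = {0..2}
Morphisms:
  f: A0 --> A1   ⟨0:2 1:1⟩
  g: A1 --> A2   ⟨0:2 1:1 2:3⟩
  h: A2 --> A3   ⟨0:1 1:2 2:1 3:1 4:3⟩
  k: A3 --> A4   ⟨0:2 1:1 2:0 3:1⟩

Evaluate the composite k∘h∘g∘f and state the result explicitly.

  0 f-->2 g-->3 h-->1 k-->1
  1 f-->1 g-->1 h-->2 k-->0
result: ⟨0:1 1:0⟩

Answer: ⟨0:1 1:0⟩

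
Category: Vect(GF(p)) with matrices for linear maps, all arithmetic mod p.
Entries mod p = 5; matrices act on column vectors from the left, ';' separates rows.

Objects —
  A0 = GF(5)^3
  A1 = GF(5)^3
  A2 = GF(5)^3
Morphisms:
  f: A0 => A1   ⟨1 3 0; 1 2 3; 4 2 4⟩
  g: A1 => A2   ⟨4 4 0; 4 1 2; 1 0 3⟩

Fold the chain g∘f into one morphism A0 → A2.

Answer: ⟨3 0 2; 3 3 1; 3 4 2⟩

Trace:
  e0=(1,0,0) f=>(1,1,4) g=>(3,3,3)
  e1=(0,1,0) f=>(3,2,2) g=>(0,3,4)
  e2=(0,0,1) f=>(0,3,4) g=>(2,1,2)
composite: ⟨3 0 2; 3 3 1; 3 4 2⟩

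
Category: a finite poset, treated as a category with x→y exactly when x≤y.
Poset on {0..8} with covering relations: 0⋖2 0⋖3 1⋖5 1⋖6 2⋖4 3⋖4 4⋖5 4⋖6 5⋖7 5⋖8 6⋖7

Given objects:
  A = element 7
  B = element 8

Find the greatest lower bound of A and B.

Answer: A∧B = 5

Trace:
{x : x⊑A ∧ x⊑B} = {0,1,2,3,4,5}  (A=7, B=8)
  0 ⊑ 5
  1 ⊑ 5
  2 ⊑ 5
  3 ⊑ 5
  4 ⊑ 5
  5 ⊑ 5
glb = 5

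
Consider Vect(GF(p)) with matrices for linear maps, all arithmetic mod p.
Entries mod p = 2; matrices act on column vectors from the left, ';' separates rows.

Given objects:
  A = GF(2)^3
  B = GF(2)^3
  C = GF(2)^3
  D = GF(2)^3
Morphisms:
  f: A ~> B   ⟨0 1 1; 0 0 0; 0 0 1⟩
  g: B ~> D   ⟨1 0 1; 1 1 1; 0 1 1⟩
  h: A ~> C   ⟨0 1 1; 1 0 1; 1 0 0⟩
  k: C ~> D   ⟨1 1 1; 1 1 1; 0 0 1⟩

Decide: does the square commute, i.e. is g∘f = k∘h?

Answer: DOES NOT COMMUTE

Trace:
Path 1 = f;g:
  e0=(1,0,0) f~>(0,0,0) g~>(0,0,0)
  e1=(0,1,0) f~>(1,0,0) g~>(1,1,0)
  e2=(0,0,1) f~>(1,0,1) g~>(0,0,1)
  ⟦path⟧₁ = ⟨0 1 0; 0 1 0; 0 0 1⟩
Path 2 = h;k:
  e0=(1,0,0) h~>(0,1,1) k~>(0,0,1)
  e1=(0,1,0) h~>(1,0,0) k~>(1,1,0)
  e2=(0,0,1) h~>(1,1,0) k~>(0,0,0)
  ⟦path⟧₂ = ⟨0 1 0; 0 1 0; 1 0 0⟩
Equal? NO — does not commute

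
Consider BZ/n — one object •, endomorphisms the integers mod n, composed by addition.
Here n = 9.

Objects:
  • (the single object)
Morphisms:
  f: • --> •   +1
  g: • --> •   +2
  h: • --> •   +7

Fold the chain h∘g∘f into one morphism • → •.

  0 +1≡1 +2≡3 +7≡1  (mod 9)
⟦path⟧: +1

Answer: +1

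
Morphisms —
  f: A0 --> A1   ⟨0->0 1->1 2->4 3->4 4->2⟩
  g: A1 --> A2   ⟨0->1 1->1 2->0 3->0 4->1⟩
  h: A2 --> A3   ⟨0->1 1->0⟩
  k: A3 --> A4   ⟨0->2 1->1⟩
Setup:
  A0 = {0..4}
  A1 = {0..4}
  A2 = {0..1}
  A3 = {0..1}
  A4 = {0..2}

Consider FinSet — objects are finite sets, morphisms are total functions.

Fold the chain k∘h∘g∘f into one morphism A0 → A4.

  0 f-->0 g-->1 h-->0 k-->2
  1 f-->1 g-->1 h-->0 k-->2
  2 f-->4 g-->1 h-->0 k-->2
  3 f-->4 g-->1 h-->0 k-->2
  4 f-->2 g-->0 h-->1 k-->1
result: ⟨0->2 1->2 2->2 3->2 4->1⟩

Answer: ⟨0->2 1->2 2->2 3->2 4->1⟩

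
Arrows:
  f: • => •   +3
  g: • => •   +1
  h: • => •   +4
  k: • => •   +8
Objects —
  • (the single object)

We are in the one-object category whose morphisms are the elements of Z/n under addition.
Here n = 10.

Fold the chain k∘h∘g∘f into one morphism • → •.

  0 +3≡3 +1≡4 +4≡8 +8≡6  (mod 10)
⟦path⟧: +6

Answer: +6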